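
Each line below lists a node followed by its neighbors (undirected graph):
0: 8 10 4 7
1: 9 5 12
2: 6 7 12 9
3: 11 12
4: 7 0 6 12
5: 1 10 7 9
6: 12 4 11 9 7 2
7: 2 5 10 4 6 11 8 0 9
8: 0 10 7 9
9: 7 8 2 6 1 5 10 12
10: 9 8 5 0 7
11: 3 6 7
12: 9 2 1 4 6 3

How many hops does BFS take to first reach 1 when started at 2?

Level 0: 2
Level 1: 6, 7, 9, 12
Level 2: 0, 1, 3, 4, 5, 8, 10, 11
1 first appears at level 2.

2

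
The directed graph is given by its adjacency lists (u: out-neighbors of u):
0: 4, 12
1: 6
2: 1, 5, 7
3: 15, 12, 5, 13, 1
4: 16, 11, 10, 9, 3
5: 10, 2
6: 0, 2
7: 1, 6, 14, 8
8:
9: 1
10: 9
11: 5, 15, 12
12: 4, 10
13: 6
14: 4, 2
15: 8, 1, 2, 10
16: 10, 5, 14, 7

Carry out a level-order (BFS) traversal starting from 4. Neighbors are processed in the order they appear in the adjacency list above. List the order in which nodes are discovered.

Visit 4; enqueue 16, 11, 10, 9, 3 → queue [16, 11, 10, 9, 3]
Visit 16; enqueue 5, 14, 7 → queue [11, 10, 9, 3, 5, 14, 7]
Visit 11; enqueue 15, 12 → queue [10, 9, 3, 5, 14, 7, 15, 12]
Visit 10 → queue [9, 3, 5, 14, 7, 15, 12]
Visit 9; enqueue 1 → queue [3, 5, 14, 7, 15, 12, 1]
Visit 3; enqueue 13 → queue [5, 14, 7, 15, 12, 1, 13]
Visit 5; enqueue 2 → queue [14, 7, 15, 12, 1, 13, 2]
Visit 14 → queue [7, 15, 12, 1, 13, 2]
Visit 7; enqueue 6, 8 → queue [15, 12, 1, 13, 2, 6, 8]
Visit 15 → queue [12, 1, 13, 2, 6, 8]
Visit 12 → queue [1, 13, 2, 6, 8]
Visit 1 → queue [13, 2, 6, 8]
Visit 13 → queue [2, 6, 8]
Visit 2 → queue [6, 8]
Visit 6; enqueue 0 → queue [8, 0]
Visit 8 → queue [0]
Visit 0 → queue []

4, 16, 11, 10, 9, 3, 5, 14, 7, 15, 12, 1, 13, 2, 6, 8, 0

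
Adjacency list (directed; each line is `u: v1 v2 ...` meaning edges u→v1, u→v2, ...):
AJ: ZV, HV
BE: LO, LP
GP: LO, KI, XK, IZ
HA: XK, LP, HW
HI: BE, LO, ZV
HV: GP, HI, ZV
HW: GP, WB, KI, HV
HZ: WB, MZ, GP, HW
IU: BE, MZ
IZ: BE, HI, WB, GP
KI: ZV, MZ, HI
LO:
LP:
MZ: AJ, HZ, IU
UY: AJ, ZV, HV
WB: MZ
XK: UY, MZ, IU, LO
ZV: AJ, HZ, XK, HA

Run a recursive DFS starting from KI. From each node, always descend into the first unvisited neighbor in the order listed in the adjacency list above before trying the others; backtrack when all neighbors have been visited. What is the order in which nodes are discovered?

Visit KI
KI → ZV
ZV → AJ
AJ → HV
HV → GP
GP → LO
GP → XK
XK → UY
XK → MZ
MZ → HZ
HZ → WB
HZ → HW
MZ → IU
IU → BE
BE → LP
GP → IZ
IZ → HI
ZV → HA

KI -> ZV -> AJ -> HV -> GP -> LO -> XK -> UY -> MZ -> HZ -> WB -> HW -> IU -> BE -> LP -> IZ -> HI -> HA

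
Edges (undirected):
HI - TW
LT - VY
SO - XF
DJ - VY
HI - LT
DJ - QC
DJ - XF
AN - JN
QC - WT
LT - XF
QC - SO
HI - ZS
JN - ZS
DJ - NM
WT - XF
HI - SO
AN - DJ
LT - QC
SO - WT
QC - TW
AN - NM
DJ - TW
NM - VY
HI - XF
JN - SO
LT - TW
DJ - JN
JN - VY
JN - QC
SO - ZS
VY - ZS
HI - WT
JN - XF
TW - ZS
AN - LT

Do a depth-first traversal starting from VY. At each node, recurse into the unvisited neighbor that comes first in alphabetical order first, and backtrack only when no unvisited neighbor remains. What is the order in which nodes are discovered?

Visit VY
VY → DJ
DJ → AN
AN → JN
JN → QC
QC → LT
LT → HI
HI → SO
SO → WT
WT → XF
SO → ZS
ZS → TW
AN → NM

VY → DJ → AN → JN → QC → LT → HI → SO → WT → XF → ZS → TW → NM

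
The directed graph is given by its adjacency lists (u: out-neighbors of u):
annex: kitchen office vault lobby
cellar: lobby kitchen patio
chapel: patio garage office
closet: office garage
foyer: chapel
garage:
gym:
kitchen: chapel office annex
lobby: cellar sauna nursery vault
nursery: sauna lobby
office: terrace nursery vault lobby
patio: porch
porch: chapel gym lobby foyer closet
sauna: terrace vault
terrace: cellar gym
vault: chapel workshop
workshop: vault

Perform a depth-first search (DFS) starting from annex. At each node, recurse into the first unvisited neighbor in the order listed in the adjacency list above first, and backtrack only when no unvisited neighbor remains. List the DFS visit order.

Visit annex
annex → kitchen
kitchen → chapel
chapel → patio
patio → porch
porch → gym
porch → lobby
lobby → cellar
lobby → sauna
sauna → terrace
sauna → vault
vault → workshop
lobby → nursery
porch → foyer
porch → closet
closet → office
closet → garage

annex kitchen chapel patio porch gym lobby cellar sauna terrace vault workshop nursery foyer closet office garage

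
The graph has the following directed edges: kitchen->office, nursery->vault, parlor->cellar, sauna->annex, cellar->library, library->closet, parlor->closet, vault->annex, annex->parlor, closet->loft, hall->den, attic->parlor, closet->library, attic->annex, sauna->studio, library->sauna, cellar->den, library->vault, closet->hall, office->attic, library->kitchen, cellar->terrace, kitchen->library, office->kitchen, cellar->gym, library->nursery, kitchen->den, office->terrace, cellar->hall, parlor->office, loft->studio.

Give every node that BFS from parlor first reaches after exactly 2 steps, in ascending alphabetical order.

attic, den, gym, hall, kitchen, library, loft, terrace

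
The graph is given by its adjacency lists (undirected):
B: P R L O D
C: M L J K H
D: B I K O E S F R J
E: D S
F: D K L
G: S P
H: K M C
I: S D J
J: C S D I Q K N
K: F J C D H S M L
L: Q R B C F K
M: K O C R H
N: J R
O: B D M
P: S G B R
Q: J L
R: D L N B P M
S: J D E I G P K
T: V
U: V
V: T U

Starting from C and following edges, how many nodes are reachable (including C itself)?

BFS from C visits: C, M, L, J, K, H, O, R, Q, B, F, S, D, I, N, P, E, G
Reachable nodes: 18 of 21 total.

18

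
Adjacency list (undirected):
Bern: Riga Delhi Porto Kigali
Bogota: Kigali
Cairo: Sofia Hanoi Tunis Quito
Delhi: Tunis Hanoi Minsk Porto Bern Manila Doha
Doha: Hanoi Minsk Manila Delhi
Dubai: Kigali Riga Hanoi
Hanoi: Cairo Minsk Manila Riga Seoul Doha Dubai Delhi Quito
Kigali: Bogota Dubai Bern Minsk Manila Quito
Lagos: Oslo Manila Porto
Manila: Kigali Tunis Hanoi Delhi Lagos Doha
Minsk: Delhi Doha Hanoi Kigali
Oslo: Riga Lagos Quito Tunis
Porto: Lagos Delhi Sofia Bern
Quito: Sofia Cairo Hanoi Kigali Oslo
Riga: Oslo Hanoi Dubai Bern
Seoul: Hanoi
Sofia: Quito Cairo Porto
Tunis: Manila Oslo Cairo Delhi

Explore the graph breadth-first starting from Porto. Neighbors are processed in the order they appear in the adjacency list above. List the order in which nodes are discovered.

Visit Porto; enqueue Lagos, Delhi, Sofia, Bern → queue [Lagos, Delhi, Sofia, Bern]
Visit Lagos; enqueue Oslo, Manila → queue [Delhi, Sofia, Bern, Oslo, Manila]
Visit Delhi; enqueue Tunis, Hanoi, Minsk, Doha → queue [Sofia, Bern, Oslo, Manila, Tunis, Hanoi, Minsk, Doha]
Visit Sofia; enqueue Quito, Cairo → queue [Bern, Oslo, Manila, Tunis, Hanoi, Minsk, Doha, Quito, Cairo]
Visit Bern; enqueue Riga, Kigali → queue [Oslo, Manila, Tunis, Hanoi, Minsk, Doha, Quito, Cairo, Riga, Kigali]
Visit Oslo → queue [Manila, Tunis, Hanoi, Minsk, Doha, Quito, Cairo, Riga, Kigali]
Visit Manila → queue [Tunis, Hanoi, Minsk, Doha, Quito, Cairo, Riga, Kigali]
Visit Tunis → queue [Hanoi, Minsk, Doha, Quito, Cairo, Riga, Kigali]
Visit Hanoi; enqueue Seoul, Dubai → queue [Minsk, Doha, Quito, Cairo, Riga, Kigali, Seoul, Dubai]
Visit Minsk → queue [Doha, Quito, Cairo, Riga, Kigali, Seoul, Dubai]
Visit Doha → queue [Quito, Cairo, Riga, Kigali, Seoul, Dubai]
Visit Quito → queue [Cairo, Riga, Kigali, Seoul, Dubai]
Visit Cairo → queue [Riga, Kigali, Seoul, Dubai]
Visit Riga → queue [Kigali, Seoul, Dubai]
Visit Kigali; enqueue Bogota → queue [Seoul, Dubai, Bogota]
Visit Seoul → queue [Dubai, Bogota]
Visit Dubai → queue [Bogota]
Visit Bogota → queue []

Porto -> Lagos -> Delhi -> Sofia -> Bern -> Oslo -> Manila -> Tunis -> Hanoi -> Minsk -> Doha -> Quito -> Cairo -> Riga -> Kigali -> Seoul -> Dubai -> Bogota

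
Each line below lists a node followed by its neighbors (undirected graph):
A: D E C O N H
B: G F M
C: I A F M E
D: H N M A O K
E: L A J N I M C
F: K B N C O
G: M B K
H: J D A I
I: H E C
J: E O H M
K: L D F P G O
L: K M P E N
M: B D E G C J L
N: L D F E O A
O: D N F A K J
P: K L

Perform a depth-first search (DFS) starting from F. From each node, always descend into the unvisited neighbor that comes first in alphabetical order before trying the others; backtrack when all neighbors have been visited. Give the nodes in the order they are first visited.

Visit F
F → B
B → G
G → K
K → D
D → A
A → C
C → E
E → I
I → H
H → J
J → M
M → L
L → N
N → O
L → P

F, B, G, K, D, A, C, E, I, H, J, M, L, N, O, P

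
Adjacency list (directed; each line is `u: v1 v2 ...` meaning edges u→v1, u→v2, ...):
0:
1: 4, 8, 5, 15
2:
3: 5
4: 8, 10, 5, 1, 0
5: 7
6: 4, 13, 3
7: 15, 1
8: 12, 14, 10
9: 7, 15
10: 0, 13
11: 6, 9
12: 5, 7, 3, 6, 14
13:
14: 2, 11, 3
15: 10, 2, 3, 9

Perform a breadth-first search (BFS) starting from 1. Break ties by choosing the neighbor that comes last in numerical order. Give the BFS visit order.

1, 15, 8, 5, 4, 10, 9, 3, 2, 14, 12, 7, 0, 13, 11, 6

Visit 1; enqueue 15, 8, 5, 4 → queue [15, 8, 5, 4]
Visit 15; enqueue 10, 9, 3, 2 → queue [8, 5, 4, 10, 9, 3, 2]
Visit 8; enqueue 14, 12 → queue [5, 4, 10, 9, 3, 2, 14, 12]
Visit 5; enqueue 7 → queue [4, 10, 9, 3, 2, 14, 12, 7]
Visit 4; enqueue 0 → queue [10, 9, 3, 2, 14, 12, 7, 0]
Visit 10; enqueue 13 → queue [9, 3, 2, 14, 12, 7, 0, 13]
Visit 9 → queue [3, 2, 14, 12, 7, 0, 13]
Visit 3 → queue [2, 14, 12, 7, 0, 13]
Visit 2 → queue [14, 12, 7, 0, 13]
Visit 14; enqueue 11 → queue [12, 7, 0, 13, 11]
Visit 12; enqueue 6 → queue [7, 0, 13, 11, 6]
Visit 7 → queue [0, 13, 11, 6]
Visit 0 → queue [13, 11, 6]
Visit 13 → queue [11, 6]
Visit 11 → queue [6]
Visit 6 → queue []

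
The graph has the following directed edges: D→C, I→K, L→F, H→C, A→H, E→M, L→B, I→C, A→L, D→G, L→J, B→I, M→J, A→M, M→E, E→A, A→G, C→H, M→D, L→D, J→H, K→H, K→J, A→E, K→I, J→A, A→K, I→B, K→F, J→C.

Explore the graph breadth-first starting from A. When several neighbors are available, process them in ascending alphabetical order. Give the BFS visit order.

Visit A; enqueue E, G, H, K, L, M → queue [E, G, H, K, L, M]
Visit E → queue [G, H, K, L, M]
Visit G → queue [H, K, L, M]
Visit H; enqueue C → queue [K, L, M, C]
Visit K; enqueue F, I, J → queue [L, M, C, F, I, J]
Visit L; enqueue B, D → queue [M, C, F, I, J, B, D]
Visit M → queue [C, F, I, J, B, D]
Visit C → queue [F, I, J, B, D]
Visit F → queue [I, J, B, D]
Visit I → queue [J, B, D]
Visit J → queue [B, D]
Visit B → queue [D]
Visit D → queue []

A, E, G, H, K, L, M, C, F, I, J, B, D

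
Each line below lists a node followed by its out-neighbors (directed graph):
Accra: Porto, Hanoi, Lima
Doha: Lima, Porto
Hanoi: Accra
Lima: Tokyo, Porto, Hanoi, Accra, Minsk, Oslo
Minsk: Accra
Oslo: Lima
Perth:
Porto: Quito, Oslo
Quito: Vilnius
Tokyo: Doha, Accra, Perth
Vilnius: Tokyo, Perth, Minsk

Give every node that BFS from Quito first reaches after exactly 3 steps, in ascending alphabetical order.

Accra, Doha

Level 0: Quito
Level 1: Vilnius
Level 2: Minsk, Perth, Tokyo
Level 3: Accra, Doha
Level 4: Hanoi, Lima, Porto
Level 5: Oslo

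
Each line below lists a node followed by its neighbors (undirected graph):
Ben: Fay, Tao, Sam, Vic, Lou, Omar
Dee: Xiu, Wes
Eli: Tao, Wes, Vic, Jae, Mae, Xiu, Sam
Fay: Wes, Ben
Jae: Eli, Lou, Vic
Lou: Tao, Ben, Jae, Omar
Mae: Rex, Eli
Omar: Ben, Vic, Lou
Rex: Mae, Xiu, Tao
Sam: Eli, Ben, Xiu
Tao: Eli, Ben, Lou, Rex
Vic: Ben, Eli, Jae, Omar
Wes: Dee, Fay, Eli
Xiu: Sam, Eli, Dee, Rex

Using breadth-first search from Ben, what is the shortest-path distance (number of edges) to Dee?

3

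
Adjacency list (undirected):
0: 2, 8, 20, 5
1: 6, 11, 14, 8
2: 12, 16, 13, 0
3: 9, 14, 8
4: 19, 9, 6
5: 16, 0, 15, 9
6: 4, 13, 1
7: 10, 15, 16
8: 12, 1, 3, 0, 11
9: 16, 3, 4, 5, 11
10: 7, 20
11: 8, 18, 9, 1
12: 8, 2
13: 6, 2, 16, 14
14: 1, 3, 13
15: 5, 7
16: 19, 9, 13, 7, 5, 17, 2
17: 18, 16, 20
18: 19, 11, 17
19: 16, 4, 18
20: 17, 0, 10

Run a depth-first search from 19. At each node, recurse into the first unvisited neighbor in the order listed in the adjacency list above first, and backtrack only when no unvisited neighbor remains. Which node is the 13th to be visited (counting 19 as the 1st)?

0

Visit 19
19 → 16
16 → 9
9 → 3
3 → 14
14 → 1
1 → 6
6 → 4
6 → 13
13 → 2
2 → 12
12 → 8
8 → 0
0 → 20
20 → 17
17 → 18
18 → 11
20 → 10
10 → 7
7 → 15
15 → 5

Visit order: 19, 16, 9, 3, 14, 1, 6, 4, 13, 2, 12, 8, 0, 20, 17, 18, 11, 10, 7, 15, 5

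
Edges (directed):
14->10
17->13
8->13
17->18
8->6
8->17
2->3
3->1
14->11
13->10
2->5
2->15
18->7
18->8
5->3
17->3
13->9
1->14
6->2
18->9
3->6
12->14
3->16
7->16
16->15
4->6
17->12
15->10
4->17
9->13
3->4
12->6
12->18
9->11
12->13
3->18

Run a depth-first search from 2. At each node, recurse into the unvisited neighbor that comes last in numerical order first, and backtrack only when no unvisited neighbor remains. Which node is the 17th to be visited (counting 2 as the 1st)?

4

Visit 2
2 → 15
15 → 10
2 → 5
5 → 3
3 → 18
18 → 9
9 → 13
9 → 11
18 → 8
8 → 17
17 → 12
12 → 14
12 → 6
18 → 7
7 → 16
3 → 4
3 → 1

Visit order: 2, 15, 10, 5, 3, 18, 9, 13, 11, 8, 17, 12, 14, 6, 7, 16, 4, 1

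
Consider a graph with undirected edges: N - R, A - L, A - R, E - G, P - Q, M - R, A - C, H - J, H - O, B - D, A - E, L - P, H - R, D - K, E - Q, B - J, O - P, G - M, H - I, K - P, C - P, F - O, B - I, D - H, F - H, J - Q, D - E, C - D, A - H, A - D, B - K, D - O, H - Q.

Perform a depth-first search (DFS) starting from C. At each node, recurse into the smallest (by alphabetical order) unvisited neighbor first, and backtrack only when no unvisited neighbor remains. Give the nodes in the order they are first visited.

Visit C
C → A
A → D
D → B
B → I
I → H
H → F
F → O
O → P
P → K
P → L
P → Q
Q → E
E → G
G → M
M → R
R → N
Q → J

C -> A -> D -> B -> I -> H -> F -> O -> P -> K -> L -> Q -> E -> G -> M -> R -> N -> J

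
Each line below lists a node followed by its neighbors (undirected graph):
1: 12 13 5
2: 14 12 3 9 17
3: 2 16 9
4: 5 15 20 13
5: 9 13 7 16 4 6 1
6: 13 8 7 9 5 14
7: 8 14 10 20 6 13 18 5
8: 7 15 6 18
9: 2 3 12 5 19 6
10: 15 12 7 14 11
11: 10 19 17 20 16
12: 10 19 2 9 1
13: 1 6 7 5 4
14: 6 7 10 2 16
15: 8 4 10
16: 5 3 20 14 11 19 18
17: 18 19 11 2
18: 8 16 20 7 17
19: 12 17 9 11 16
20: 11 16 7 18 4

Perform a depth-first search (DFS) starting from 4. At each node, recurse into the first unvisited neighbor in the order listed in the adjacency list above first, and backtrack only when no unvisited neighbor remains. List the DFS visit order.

Visit 4
4 → 5
5 → 9
9 → 2
2 → 14
14 → 6
6 → 13
13 → 1
1 → 12
12 → 10
10 → 15
15 → 8
8 → 7
7 → 20
20 → 11
11 → 19
19 → 17
17 → 18
18 → 16
16 → 3

4, 5, 9, 2, 14, 6, 13, 1, 12, 10, 15, 8, 7, 20, 11, 19, 17, 18, 16, 3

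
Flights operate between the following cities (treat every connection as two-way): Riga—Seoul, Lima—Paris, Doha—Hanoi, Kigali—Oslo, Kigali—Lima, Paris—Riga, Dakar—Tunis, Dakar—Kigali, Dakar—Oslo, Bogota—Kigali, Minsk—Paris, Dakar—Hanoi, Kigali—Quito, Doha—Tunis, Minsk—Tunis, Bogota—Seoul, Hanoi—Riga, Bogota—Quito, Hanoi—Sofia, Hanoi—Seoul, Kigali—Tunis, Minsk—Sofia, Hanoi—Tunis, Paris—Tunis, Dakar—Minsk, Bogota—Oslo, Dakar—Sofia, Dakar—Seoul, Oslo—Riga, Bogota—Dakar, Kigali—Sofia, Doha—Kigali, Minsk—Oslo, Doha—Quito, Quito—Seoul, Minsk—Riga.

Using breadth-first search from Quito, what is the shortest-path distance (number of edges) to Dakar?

2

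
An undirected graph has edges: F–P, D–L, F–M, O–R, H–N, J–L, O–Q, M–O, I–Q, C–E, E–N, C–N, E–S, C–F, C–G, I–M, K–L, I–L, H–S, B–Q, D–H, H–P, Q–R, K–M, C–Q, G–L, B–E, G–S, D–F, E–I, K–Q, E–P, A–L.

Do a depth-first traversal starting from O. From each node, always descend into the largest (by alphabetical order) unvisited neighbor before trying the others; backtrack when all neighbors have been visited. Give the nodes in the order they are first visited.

Visit O
O → R
R → Q
Q → K
K → M
M → I
I → L
L → J
L → G
G → S
S → H
H → P
P → F
F → D
F → C
C → N
N → E
E → B
L → A

O -> R -> Q -> K -> M -> I -> L -> J -> G -> S -> H -> P -> F -> D -> C -> N -> E -> B -> A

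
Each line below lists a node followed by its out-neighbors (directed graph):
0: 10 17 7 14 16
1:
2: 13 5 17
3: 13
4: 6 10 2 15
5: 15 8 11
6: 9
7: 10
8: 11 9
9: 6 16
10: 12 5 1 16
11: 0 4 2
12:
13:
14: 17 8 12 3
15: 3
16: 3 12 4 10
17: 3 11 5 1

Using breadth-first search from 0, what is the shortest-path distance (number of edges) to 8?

2

Level 0: 0
Level 1: 7, 10, 14, 16, 17
Level 2: 1, 3, 4, 5, 8, 11, 12
Level 3: 2, 6, 9, 13, 15
8 first appears at level 2.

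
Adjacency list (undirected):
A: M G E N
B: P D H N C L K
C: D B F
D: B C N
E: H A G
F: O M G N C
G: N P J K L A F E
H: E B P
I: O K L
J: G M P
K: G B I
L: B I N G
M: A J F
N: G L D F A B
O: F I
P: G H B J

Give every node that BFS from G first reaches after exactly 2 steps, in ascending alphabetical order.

Level 0: G
Level 1: A, E, F, J, K, L, N, P
Level 2: B, C, D, H, I, M, O

B, C, D, H, I, M, O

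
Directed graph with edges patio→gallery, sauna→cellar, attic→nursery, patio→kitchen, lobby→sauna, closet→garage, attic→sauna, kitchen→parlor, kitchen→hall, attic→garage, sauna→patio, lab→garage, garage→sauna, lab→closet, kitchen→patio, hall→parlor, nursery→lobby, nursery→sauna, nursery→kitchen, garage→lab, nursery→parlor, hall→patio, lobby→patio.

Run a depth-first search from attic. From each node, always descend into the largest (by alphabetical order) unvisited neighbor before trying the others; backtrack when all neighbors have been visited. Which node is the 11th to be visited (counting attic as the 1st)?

garage

Visit attic
attic → sauna
sauna → patio
patio → kitchen
kitchen → parlor
kitchen → hall
patio → gallery
sauna → cellar
attic → nursery
nursery → lobby
attic → garage
garage → lab
lab → closet

Visit order: attic, sauna, patio, kitchen, parlor, hall, gallery, cellar, nursery, lobby, garage, lab, closet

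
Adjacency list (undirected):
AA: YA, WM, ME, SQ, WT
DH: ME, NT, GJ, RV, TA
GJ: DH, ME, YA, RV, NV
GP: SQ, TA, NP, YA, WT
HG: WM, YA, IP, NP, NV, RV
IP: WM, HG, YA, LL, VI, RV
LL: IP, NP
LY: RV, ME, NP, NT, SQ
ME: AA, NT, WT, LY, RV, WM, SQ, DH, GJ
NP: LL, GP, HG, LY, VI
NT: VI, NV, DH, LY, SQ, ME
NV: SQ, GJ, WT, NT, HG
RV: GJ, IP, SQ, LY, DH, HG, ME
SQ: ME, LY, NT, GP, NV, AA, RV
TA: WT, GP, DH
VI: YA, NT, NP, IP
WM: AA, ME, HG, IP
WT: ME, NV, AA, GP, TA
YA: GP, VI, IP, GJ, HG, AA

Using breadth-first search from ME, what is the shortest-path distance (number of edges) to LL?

Level 0: ME
Level 1: AA, DH, GJ, LY, NT, RV, SQ, WM, WT
Level 2: GP, HG, IP, NP, NV, TA, VI, YA
Level 3: LL
LL first appears at level 3.

3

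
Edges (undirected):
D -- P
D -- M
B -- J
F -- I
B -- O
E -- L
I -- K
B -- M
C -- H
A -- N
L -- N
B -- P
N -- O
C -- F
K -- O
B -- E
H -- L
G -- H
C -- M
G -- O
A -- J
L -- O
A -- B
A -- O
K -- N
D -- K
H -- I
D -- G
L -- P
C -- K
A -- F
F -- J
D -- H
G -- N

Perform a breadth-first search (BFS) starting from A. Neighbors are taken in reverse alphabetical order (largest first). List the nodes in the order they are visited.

Visit A; enqueue O, N, J, F, B → queue [O, N, J, F, B]
Visit O; enqueue L, K, G → queue [N, J, F, B, L, K, G]
Visit N → queue [J, F, B, L, K, G]
Visit J → queue [F, B, L, K, G]
Visit F; enqueue I, C → queue [B, L, K, G, I, C]
Visit B; enqueue P, M, E → queue [L, K, G, I, C, P, M, E]
Visit L; enqueue H → queue [K, G, I, C, P, M, E, H]
Visit K; enqueue D → queue [G, I, C, P, M, E, H, D]
Visit G → queue [I, C, P, M, E, H, D]
Visit I → queue [C, P, M, E, H, D]
Visit C → queue [P, M, E, H, D]
Visit P → queue [M, E, H, D]
Visit M → queue [E, H, D]
Visit E → queue [H, D]
Visit H → queue [D]
Visit D → queue []

A, O, N, J, F, B, L, K, G, I, C, P, M, E, H, D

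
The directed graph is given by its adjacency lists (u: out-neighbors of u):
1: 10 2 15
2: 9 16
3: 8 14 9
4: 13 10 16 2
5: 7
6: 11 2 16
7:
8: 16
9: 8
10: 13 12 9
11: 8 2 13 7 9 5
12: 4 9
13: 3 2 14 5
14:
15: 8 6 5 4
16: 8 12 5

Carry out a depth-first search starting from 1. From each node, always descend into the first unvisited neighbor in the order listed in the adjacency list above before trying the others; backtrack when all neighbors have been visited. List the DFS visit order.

1 -> 10 -> 13 -> 3 -> 8 -> 16 -> 12 -> 4 -> 2 -> 9 -> 5 -> 7 -> 14 -> 15 -> 6 -> 11

Visit 1
1 → 10
10 → 13
13 → 3
3 → 8
8 → 16
16 → 12
12 → 4
4 → 2
2 → 9
16 → 5
5 → 7
3 → 14
1 → 15
15 → 6
6 → 11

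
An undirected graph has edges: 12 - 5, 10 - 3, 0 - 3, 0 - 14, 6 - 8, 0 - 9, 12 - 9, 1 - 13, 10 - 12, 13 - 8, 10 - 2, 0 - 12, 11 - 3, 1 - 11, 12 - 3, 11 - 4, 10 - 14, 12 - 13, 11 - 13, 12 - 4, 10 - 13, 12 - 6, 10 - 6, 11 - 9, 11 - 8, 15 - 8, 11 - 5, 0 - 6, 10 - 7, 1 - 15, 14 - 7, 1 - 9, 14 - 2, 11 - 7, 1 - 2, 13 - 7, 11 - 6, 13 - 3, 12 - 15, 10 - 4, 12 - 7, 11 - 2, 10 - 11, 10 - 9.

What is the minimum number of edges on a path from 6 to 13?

Level 0: 6
Level 1: 0, 8, 10, 11, 12
Level 2: 1, 2, 3, 4, 5, 7, 9, 13, 14, 15
13 first appears at level 2.

2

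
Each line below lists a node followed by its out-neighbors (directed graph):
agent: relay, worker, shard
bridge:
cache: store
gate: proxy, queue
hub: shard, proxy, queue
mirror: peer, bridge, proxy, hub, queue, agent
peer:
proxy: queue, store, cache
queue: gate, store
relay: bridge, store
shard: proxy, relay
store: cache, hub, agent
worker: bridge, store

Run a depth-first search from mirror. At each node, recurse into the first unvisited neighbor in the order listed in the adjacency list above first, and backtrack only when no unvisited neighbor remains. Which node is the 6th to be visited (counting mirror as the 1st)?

gate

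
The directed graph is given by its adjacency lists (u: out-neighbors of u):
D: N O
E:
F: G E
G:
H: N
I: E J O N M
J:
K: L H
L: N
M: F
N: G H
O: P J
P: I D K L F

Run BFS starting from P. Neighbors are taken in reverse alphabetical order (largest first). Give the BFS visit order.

P, L, K, I, F, D, N, H, O, M, J, E, G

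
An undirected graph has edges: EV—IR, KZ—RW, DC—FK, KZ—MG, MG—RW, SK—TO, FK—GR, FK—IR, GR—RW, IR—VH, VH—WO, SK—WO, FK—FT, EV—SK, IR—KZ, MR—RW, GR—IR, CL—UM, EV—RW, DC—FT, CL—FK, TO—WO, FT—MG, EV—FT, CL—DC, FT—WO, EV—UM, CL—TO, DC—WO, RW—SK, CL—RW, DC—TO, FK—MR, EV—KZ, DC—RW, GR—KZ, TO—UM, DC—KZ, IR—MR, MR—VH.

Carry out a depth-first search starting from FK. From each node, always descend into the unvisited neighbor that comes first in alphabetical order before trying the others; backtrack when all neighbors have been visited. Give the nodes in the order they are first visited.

FK CL DC FT EV IR GR KZ MG RW MR VH WO SK TO UM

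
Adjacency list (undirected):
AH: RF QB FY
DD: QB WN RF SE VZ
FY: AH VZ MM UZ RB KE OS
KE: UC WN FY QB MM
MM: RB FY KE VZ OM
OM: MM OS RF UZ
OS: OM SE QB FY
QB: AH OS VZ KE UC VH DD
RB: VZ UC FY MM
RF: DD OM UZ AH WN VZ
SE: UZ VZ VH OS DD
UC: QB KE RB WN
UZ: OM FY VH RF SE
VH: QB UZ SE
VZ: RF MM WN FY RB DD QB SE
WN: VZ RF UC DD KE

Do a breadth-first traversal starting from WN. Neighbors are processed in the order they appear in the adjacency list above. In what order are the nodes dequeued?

WN → VZ → RF → UC → DD → KE → MM → FY → RB → QB → SE → OM → UZ → AH → OS → VH

Visit WN; enqueue VZ, RF, UC, DD, KE → queue [VZ, RF, UC, DD, KE]
Visit VZ; enqueue MM, FY, RB, QB, SE → queue [RF, UC, DD, KE, MM, FY, RB, QB, SE]
Visit RF; enqueue OM, UZ, AH → queue [UC, DD, KE, MM, FY, RB, QB, SE, OM, UZ, AH]
Visit UC → queue [DD, KE, MM, FY, RB, QB, SE, OM, UZ, AH]
Visit DD → queue [KE, MM, FY, RB, QB, SE, OM, UZ, AH]
Visit KE → queue [MM, FY, RB, QB, SE, OM, UZ, AH]
Visit MM → queue [FY, RB, QB, SE, OM, UZ, AH]
Visit FY; enqueue OS → queue [RB, QB, SE, OM, UZ, AH, OS]
Visit RB → queue [QB, SE, OM, UZ, AH, OS]
Visit QB; enqueue VH → queue [SE, OM, UZ, AH, OS, VH]
Visit SE → queue [OM, UZ, AH, OS, VH]
Visit OM → queue [UZ, AH, OS, VH]
Visit UZ → queue [AH, OS, VH]
Visit AH → queue [OS, VH]
Visit OS → queue [VH]
Visit VH → queue []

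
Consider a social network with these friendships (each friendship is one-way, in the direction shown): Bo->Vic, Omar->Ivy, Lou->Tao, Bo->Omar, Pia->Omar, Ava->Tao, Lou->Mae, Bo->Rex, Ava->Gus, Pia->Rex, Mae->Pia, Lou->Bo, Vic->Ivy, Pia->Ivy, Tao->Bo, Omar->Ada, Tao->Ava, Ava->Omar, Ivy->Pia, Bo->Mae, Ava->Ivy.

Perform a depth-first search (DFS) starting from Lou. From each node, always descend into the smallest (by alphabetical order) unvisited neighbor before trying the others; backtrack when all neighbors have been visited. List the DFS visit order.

Visit Lou
Lou → Bo
Bo → Mae
Mae → Pia
Pia → Ivy
Pia → Omar
Omar → Ada
Pia → Rex
Bo → Vic
Lou → Tao
Tao → Ava
Ava → Gus

Lou → Bo → Mae → Pia → Ivy → Omar → Ada → Rex → Vic → Tao → Ava → Gus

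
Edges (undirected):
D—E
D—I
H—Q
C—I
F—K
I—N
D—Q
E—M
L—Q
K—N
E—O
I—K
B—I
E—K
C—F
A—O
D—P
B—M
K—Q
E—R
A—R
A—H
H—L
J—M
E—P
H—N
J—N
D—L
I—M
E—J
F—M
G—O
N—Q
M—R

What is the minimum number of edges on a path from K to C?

Level 0: K
Level 1: E, F, I, N, Q
Level 2: B, C, D, H, J, L, M, O, P, R
Level 3: A, G
C first appears at level 2.

2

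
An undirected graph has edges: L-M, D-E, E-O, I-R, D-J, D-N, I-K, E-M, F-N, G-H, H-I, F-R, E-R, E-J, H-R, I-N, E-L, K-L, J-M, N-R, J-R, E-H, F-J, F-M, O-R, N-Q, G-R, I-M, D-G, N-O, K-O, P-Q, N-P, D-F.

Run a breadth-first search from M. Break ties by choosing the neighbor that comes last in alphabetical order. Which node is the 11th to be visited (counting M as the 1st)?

H

Visit M; enqueue L, J, I, F, E → queue [L, J, I, F, E]
Visit L; enqueue K → queue [J, I, F, E, K]
Visit J; enqueue R, D → queue [I, F, E, K, R, D]
Visit I; enqueue N, H → queue [F, E, K, R, D, N, H]
Visit F → queue [E, K, R, D, N, H]
Visit E; enqueue O → queue [K, R, D, N, H, O]
Visit K → queue [R, D, N, H, O]
Visit R; enqueue G → queue [D, N, H, O, G]
Visit D → queue [N, H, O, G]
Visit N; enqueue Q, P → queue [H, O, G, Q, P]
Visit H → queue [O, G, Q, P]
Visit O → queue [G, Q, P]
Visit G → queue [Q, P]
Visit Q → queue [P]
Visit P → queue []

Visit order: M, L, J, I, F, E, K, R, D, N, H, O, G, Q, P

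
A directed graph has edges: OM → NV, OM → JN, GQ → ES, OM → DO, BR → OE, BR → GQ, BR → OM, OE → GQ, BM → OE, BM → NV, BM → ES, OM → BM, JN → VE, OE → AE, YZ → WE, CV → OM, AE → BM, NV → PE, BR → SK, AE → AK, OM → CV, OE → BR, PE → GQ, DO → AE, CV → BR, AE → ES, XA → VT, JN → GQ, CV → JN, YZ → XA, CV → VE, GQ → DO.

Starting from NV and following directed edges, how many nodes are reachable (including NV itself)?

15

BFS from NV visits: NV, PE, GQ, ES, DO, AE, BM, AK, OE, BR, SK, OM, JN, CV, VE
Reachable nodes: 15 of 19 total.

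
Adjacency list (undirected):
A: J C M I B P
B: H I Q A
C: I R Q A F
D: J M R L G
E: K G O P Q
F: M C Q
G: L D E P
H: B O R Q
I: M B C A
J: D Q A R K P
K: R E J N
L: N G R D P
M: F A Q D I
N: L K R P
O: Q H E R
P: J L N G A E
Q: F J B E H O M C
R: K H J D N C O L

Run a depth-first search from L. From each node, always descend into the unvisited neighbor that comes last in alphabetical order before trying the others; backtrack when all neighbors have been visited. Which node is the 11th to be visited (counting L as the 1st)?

N

Visit L
L → R
R → O
O → Q
Q → M
M → I
I → C
C → F
C → A
A → P
P → N
N → K
K → J
J → D
D → G
G → E
A → B
B → H

Visit order: L, R, O, Q, M, I, C, F, A, P, N, K, J, D, G, E, B, H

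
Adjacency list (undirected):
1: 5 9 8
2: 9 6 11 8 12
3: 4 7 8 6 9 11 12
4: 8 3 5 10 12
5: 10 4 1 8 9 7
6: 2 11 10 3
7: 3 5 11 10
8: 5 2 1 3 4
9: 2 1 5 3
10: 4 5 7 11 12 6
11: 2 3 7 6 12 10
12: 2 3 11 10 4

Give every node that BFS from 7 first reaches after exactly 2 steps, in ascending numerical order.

Level 0: 7
Level 1: 3, 5, 10, 11
Level 2: 1, 2, 4, 6, 8, 9, 12

1, 2, 4, 6, 8, 9, 12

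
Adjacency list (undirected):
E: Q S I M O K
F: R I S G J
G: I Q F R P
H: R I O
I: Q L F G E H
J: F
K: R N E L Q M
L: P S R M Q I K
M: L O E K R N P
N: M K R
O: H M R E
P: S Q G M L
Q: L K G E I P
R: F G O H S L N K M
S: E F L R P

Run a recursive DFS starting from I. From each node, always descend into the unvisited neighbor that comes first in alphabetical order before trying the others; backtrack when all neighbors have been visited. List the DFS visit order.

I -> E -> K -> L -> M -> N -> R -> F -> G -> P -> Q -> S -> J -> H -> O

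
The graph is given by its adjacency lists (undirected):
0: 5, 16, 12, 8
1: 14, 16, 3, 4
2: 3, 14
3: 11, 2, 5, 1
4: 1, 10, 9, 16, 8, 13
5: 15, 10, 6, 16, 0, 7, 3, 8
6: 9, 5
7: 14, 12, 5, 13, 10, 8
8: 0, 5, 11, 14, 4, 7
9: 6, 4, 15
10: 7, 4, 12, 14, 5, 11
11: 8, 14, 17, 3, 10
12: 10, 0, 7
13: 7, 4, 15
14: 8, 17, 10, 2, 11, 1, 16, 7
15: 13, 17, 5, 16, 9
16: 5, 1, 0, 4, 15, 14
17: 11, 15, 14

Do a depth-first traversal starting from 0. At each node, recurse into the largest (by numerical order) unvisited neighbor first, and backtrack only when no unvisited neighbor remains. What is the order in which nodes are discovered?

0, 16, 15, 17, 14, 11, 10, 12, 7, 13, 4, 9, 6, 5, 8, 3, 2, 1

Visit 0
0 → 16
16 → 15
15 → 17
17 → 14
14 → 11
11 → 10
10 → 12
12 → 7
7 → 13
13 → 4
4 → 9
9 → 6
6 → 5
5 → 8
5 → 3
3 → 2
3 → 1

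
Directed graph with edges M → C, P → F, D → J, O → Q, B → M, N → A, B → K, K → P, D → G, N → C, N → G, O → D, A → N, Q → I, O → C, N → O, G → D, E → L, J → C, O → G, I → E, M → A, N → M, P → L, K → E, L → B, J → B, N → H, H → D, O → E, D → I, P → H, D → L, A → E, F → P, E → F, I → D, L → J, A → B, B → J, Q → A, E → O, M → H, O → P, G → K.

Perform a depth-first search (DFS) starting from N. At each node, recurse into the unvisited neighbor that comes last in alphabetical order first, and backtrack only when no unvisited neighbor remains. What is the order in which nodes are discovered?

Visit N
N → O
O → Q
Q → I
I → E
E → L
L → J
J → C
J → B
B → M
M → H
H → D
D → G
G → K
K → P
P → F
M → A

N -> O -> Q -> I -> E -> L -> J -> C -> B -> M -> H -> D -> G -> K -> P -> F -> A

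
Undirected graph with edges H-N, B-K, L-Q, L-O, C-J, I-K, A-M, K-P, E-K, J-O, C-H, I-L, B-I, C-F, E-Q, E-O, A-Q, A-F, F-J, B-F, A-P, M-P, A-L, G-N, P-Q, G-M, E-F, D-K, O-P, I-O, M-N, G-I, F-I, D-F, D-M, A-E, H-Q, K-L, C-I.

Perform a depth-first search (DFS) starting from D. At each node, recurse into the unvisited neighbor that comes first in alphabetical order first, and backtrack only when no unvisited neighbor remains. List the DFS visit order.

D, F, A, E, K, B, I, C, H, N, G, M, P, O, J, L, Q

Visit D
D → F
F → A
A → E
E → K
K → B
B → I
I → C
C → H
H → N
N → G
G → M
M → P
P → O
O → J
O → L
L → Q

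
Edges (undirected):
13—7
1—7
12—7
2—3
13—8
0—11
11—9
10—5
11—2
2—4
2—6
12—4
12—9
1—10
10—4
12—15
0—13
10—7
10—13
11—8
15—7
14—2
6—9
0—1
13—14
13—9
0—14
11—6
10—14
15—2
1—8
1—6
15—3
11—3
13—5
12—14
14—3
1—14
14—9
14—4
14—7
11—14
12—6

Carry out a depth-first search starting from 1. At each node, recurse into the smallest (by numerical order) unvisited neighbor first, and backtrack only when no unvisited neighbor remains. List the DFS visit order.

Visit 1
1 → 0
0 → 11
11 → 2
2 → 3
3 → 14
14 → 4
4 → 10
10 → 5
5 → 13
13 → 7
7 → 12
12 → 6
6 → 9
12 → 15
13 → 8

1, 0, 11, 2, 3, 14, 4, 10, 5, 13, 7, 12, 6, 9, 15, 8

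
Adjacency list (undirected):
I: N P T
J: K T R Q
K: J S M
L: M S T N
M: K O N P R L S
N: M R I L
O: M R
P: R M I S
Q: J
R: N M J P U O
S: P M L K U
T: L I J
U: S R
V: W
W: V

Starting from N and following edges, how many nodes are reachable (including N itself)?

13

BFS from N visits: N, I, L, M, R, P, T, S, K, O, J, U, Q
Reachable nodes: 13 of 15 total.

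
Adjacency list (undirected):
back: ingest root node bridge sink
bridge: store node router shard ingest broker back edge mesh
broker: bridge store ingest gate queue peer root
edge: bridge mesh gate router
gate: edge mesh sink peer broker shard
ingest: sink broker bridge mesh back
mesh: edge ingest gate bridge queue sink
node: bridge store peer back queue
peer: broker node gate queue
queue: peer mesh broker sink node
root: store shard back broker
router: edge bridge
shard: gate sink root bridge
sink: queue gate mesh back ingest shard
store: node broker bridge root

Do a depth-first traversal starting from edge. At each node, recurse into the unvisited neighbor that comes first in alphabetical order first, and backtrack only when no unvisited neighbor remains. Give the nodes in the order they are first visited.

edge, bridge, back, ingest, broker, gate, mesh, queue, node, peer, store, root, shard, sink, router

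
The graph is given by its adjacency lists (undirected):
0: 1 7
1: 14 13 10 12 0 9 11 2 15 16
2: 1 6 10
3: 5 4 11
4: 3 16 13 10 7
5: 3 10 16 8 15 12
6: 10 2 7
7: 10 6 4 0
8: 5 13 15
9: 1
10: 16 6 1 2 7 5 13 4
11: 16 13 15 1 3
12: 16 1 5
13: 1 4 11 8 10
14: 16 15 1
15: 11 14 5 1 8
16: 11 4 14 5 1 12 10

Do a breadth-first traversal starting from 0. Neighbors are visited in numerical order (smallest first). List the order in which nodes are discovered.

0, 1, 7, 2, 9, 10, 11, 12, 13, 14, 15, 16, 4, 6, 5, 3, 8

Visit 0; enqueue 1, 7 → queue [1, 7]
Visit 1; enqueue 2, 9, 10, 11, 12, 13, 14, 15, 16 → queue [7, 2, 9, 10, 11, 12, 13, 14, 15, 16]
Visit 7; enqueue 4, 6 → queue [2, 9, 10, 11, 12, 13, 14, 15, 16, 4, 6]
Visit 2 → queue [9, 10, 11, 12, 13, 14, 15, 16, 4, 6]
Visit 9 → queue [10, 11, 12, 13, 14, 15, 16, 4, 6]
Visit 10; enqueue 5 → queue [11, 12, 13, 14, 15, 16, 4, 6, 5]
Visit 11; enqueue 3 → queue [12, 13, 14, 15, 16, 4, 6, 5, 3]
Visit 12 → queue [13, 14, 15, 16, 4, 6, 5, 3]
Visit 13; enqueue 8 → queue [14, 15, 16, 4, 6, 5, 3, 8]
Visit 14 → queue [15, 16, 4, 6, 5, 3, 8]
Visit 15 → queue [16, 4, 6, 5, 3, 8]
Visit 16 → queue [4, 6, 5, 3, 8]
Visit 4 → queue [6, 5, 3, 8]
Visit 6 → queue [5, 3, 8]
Visit 5 → queue [3, 8]
Visit 3 → queue [8]
Visit 8 → queue []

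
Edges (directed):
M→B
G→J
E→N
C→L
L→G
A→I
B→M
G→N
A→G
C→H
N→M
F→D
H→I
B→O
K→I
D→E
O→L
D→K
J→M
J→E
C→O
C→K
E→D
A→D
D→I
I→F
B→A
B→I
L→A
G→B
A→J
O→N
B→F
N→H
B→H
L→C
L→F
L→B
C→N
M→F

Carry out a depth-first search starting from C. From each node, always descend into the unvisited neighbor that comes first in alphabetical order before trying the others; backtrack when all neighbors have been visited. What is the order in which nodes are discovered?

Visit C
C → H
H → I
I → F
F → D
D → E
E → N
N → M
M → B
B → A
A → G
G → J
B → O
O → L
D → K

C H I F D E N M B A G J O L K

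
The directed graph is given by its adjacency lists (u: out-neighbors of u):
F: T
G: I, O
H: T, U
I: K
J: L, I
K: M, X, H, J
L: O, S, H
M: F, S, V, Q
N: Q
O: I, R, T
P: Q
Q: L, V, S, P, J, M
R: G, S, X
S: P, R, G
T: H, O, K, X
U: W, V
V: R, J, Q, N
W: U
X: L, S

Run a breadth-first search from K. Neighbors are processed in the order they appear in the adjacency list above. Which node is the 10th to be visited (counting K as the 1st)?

L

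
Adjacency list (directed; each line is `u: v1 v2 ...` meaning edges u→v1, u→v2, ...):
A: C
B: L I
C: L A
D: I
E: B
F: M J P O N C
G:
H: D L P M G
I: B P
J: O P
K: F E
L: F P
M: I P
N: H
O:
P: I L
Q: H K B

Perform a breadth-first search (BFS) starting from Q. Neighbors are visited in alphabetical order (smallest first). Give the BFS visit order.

Visit Q; enqueue B, H, K → queue [B, H, K]
Visit B; enqueue I, L → queue [H, K, I, L]
Visit H; enqueue D, G, M, P → queue [K, I, L, D, G, M, P]
Visit K; enqueue E, F → queue [I, L, D, G, M, P, E, F]
Visit I → queue [L, D, G, M, P, E, F]
Visit L → queue [D, G, M, P, E, F]
Visit D → queue [G, M, P, E, F]
Visit G → queue [M, P, E, F]
Visit M → queue [P, E, F]
Visit P → queue [E, F]
Visit E → queue [F]
Visit F; enqueue C, J, N, O → queue [C, J, N, O]
Visit C; enqueue A → queue [J, N, O, A]
Visit J → queue [N, O, A]
Visit N → queue [O, A]
Visit O → queue [A]
Visit A → queue []

Q B H K I L D G M P E F C J N O A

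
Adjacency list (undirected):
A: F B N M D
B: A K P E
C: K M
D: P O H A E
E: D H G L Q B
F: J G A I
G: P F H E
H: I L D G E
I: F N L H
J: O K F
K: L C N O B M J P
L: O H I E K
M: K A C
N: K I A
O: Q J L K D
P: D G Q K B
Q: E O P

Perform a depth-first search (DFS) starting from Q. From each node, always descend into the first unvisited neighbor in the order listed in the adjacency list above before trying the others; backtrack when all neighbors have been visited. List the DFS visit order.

Visit Q
Q → E
E → D
D → P
P → G
G → F
F → J
J → O
O → L
L → H
H → I
I → N
N → K
K → C
C → M
M → A
A → B

Q E D P G F J O L H I N K C M A B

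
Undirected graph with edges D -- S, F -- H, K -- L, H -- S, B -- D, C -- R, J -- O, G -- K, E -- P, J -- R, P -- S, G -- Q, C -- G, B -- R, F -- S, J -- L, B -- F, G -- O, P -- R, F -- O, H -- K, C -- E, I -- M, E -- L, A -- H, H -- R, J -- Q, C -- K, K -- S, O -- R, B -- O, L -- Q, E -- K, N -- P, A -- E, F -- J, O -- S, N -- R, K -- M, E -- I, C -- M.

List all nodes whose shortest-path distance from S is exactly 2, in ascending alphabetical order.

Level 0: S
Level 1: D, F, H, K, O, P
Level 2: A, B, C, E, G, J, L, M, N, R
Level 3: I, Q

A, B, C, E, G, J, L, M, N, R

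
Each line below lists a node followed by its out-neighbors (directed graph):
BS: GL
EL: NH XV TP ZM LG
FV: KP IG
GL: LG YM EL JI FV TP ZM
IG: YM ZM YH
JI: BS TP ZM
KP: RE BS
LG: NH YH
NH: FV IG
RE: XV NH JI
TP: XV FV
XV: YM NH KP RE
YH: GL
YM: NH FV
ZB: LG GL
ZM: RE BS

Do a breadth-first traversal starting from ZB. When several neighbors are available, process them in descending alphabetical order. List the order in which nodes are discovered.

ZB → LG → GL → YH → NH → ZM → YM → TP → JI → FV → EL → IG → RE → BS → XV → KP

Visit ZB; enqueue LG, GL → queue [LG, GL]
Visit LG; enqueue YH, NH → queue [GL, YH, NH]
Visit GL; enqueue ZM, YM, TP, JI, FV, EL → queue [YH, NH, ZM, YM, TP, JI, FV, EL]
Visit YH → queue [NH, ZM, YM, TP, JI, FV, EL]
Visit NH; enqueue IG → queue [ZM, YM, TP, JI, FV, EL, IG]
Visit ZM; enqueue RE, BS → queue [YM, TP, JI, FV, EL, IG, RE, BS]
Visit YM → queue [TP, JI, FV, EL, IG, RE, BS]
Visit TP; enqueue XV → queue [JI, FV, EL, IG, RE, BS, XV]
Visit JI → queue [FV, EL, IG, RE, BS, XV]
Visit FV; enqueue KP → queue [EL, IG, RE, BS, XV, KP]
Visit EL → queue [IG, RE, BS, XV, KP]
Visit IG → queue [RE, BS, XV, KP]
Visit RE → queue [BS, XV, KP]
Visit BS → queue [XV, KP]
Visit XV → queue [KP]
Visit KP → queue []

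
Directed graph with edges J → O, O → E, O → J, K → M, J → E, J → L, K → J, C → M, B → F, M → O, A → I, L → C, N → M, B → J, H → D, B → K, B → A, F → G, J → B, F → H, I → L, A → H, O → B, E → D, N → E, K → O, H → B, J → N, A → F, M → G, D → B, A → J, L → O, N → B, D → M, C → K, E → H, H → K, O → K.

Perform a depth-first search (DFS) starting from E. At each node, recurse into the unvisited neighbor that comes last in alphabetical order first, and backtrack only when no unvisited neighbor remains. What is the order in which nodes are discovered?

E, H, K, O, J, N, M, G, B, F, A, I, L, C, D

Visit E
E → H
H → K
K → O
O → J
J → N
N → M
M → G
N → B
B → F
B → A
A → I
I → L
L → C
H → D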